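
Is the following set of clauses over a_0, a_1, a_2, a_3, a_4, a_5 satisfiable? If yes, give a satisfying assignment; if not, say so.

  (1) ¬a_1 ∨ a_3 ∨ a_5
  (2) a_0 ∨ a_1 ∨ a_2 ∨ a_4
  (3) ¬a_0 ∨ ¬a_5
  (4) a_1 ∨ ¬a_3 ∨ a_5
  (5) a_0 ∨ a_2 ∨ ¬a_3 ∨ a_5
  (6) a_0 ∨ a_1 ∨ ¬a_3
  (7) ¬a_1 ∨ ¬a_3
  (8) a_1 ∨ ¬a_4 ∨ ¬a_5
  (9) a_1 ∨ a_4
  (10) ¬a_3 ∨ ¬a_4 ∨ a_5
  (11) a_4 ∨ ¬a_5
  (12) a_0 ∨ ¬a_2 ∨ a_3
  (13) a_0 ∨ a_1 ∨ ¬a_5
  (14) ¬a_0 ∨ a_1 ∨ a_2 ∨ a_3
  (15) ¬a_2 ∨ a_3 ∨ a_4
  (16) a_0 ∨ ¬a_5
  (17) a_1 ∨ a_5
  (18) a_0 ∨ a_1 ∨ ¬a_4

Case a_5 = True:
  (¬a_0 ∨ ¬a_5) forces a_0 = False.
  Clause (a_0 ∨ ¬a_5) is falsified — contradiction.
Case a_5 = False:
  (a_1 ∨ a_5) forces a_1 = True.
  (¬a_1 ∨ a_3 ∨ a_5) forces a_3 = True.
  Clause (¬a_1 ∨ ¬a_3) is falsified — contradiction.
Both cases fail, so the formula is unsatisfiable.

The formula is unsatisfiable.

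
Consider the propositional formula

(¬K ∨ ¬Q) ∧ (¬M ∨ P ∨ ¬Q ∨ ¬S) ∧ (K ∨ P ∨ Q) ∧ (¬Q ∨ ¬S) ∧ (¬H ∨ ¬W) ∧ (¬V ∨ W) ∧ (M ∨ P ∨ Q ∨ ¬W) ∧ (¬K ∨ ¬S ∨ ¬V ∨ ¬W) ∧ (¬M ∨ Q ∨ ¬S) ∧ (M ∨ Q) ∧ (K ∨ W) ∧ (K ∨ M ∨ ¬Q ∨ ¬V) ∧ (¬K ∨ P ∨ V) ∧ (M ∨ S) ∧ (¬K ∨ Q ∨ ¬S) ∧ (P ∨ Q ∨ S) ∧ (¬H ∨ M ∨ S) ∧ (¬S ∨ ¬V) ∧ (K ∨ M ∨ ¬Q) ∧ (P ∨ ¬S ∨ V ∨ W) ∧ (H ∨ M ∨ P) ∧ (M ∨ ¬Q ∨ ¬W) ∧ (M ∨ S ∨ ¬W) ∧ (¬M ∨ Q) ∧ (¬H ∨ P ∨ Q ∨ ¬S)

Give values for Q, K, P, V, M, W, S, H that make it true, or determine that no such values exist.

Q: True, K: False, P: True, V: False, M: True, W: True, S: False, H: False

Try Q = False:
  (M ∨ Q) forces M = True.
  clause (¬M ∨ Q) is falsified — backtrack.
So Q = True.
  then (¬K ∨ ¬Q) forces K = False.
  then (¬Q ∨ ¬S) forces S = False.
  then (K ∨ W) forces W = True.
  then (M ∨ S) forces M = True.
  then (¬H ∨ ¬W) forces H = False.
Set P = True.
Set V = False.
All clauses satisfied.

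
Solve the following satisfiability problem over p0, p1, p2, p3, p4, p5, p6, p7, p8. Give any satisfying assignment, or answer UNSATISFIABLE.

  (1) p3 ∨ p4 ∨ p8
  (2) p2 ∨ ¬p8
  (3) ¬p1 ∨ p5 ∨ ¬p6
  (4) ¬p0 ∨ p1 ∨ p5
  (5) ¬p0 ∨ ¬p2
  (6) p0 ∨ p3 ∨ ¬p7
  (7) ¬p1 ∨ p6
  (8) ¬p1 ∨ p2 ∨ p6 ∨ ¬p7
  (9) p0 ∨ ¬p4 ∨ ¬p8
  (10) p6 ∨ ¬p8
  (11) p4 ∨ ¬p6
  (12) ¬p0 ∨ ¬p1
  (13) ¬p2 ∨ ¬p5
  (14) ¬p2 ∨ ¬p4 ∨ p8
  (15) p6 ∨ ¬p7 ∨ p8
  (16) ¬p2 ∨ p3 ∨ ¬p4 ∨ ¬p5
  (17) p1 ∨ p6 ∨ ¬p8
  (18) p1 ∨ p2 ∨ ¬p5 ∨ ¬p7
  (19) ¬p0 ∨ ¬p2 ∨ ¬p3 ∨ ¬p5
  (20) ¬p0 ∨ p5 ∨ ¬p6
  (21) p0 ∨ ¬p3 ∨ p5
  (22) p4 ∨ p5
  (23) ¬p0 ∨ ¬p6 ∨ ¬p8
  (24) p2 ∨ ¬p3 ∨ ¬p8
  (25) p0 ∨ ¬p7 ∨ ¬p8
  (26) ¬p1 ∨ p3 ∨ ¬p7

p0 = False, p1 = True, p2 = False, p3 = False, p4 = True, p5 = True, p6 = True, p7 = False, p8 = False

Set p0 = False.
Set p1 = True.
  then (¬p1 ∨ p6) forces p6 = True.
  then (p4 ∨ ¬p6) forces p4 = True.
  then (¬p1 ∨ p5 ∨ ¬p6) forces p5 = True.
  then (p0 ∨ ¬p4 ∨ ¬p8) forces p8 = False.
  then (¬p2 ∨ ¬p5) forces p2 = False.
Set p3 = False.
  then (p0 ∨ p3 ∨ ¬p7) forces p7 = False.
All clauses satisfied.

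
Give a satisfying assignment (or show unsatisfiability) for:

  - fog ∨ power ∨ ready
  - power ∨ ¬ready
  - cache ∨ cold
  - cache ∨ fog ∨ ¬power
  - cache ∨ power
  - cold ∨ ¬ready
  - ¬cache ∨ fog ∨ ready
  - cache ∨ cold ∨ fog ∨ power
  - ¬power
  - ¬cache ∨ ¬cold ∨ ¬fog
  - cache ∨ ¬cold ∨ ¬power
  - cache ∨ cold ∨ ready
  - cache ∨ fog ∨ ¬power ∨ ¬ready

Unit clause (¬power) forces power = False.
In (power ∨ ¬ready) only ¬ready is left, so ready = False.
In (cache ∨ power) only cache is left, so cache = True.
In (¬cache ∨ fog ∨ ready) only fog is left, so fog = True.
In (¬cache ∨ ¬cold ∨ ¬fog) only ¬cold is left, so cold = False.
All clauses satisfied.

cache = True, fog = True, cold = False, power = False, ready = False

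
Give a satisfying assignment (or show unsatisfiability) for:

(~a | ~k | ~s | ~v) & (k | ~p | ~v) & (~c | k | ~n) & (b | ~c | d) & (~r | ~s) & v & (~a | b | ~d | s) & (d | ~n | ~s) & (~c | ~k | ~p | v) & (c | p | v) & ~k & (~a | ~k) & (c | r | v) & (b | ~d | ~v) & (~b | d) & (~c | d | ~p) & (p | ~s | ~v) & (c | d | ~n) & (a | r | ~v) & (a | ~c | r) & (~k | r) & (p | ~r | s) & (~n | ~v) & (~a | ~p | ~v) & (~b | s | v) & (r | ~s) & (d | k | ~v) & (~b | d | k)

k = False, d = True, s = False, p = False, b = True, n = False, v = True, c = False, a = True, r = False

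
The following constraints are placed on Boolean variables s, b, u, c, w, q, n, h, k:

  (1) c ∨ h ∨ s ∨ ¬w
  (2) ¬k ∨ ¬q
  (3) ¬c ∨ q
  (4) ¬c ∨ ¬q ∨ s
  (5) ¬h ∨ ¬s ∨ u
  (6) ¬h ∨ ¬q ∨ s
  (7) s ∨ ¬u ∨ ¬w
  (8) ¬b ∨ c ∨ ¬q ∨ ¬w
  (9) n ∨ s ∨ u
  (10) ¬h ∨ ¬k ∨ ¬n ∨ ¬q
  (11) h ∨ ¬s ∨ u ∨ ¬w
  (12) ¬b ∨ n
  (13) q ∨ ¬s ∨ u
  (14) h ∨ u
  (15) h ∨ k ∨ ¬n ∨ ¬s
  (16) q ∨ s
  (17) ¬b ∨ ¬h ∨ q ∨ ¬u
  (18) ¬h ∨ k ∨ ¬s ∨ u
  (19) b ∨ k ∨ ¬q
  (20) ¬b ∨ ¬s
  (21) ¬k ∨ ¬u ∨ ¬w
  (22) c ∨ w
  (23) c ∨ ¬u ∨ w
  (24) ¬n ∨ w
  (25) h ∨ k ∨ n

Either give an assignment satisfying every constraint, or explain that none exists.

s = True, b = False, u = True, c = False, w = True, q = False, n = True, h = True, k = False

Set s = True.
  then (¬b ∨ ¬s) forces b = False.
Try u = False:
  (¬h ∨ ¬s ∨ u) forces h = False.
  clause (h ∨ u) is falsified — backtrack.
So u = True.
Set c = False.
  then (c ∨ w) forces w = True.
  then (¬k ∨ ¬u ∨ ¬w) forces k = False.
  then (b ∨ k ∨ ¬q) forces q = False.
Set n = True.
  then (h ∨ k ∨ ¬n ∨ ¬s) forces h = True.
All clauses satisfied.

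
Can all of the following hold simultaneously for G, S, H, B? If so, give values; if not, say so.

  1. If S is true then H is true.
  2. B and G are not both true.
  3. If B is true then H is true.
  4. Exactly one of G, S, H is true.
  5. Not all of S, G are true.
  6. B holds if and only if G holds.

G=F; S=F; H=T; B=F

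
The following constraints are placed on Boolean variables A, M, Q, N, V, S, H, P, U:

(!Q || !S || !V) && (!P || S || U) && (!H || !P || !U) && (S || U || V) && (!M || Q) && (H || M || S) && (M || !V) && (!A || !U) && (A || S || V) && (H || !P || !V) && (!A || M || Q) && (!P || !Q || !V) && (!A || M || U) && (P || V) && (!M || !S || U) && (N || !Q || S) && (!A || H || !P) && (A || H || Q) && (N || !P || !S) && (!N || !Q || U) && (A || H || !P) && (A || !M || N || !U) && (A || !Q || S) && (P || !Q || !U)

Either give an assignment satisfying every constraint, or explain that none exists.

Set A = False.
Set M = False.
  then (M || !V) forces V = False.
  then (A || S || V) forces S = True.
  then (P || V) forces P = True.
  then (N || !P || !S) forces N = True.
  then (A || H || !P) forces H = True.
  then (!H || !P || !U) forces U = False.
  then (!N || !Q || U) forces Q = False.
All clauses satisfied.

A=F, M=F, Q=F, N=T, V=F, S=T, H=T, P=T, U=F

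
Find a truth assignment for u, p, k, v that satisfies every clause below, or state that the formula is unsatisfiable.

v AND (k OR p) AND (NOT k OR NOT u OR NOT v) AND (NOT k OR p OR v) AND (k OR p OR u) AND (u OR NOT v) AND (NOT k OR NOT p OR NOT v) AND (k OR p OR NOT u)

u: True; p: True; k: False; v: True

Unit clause (v) forces v = True.
In (u OR NOT v) only u is left, so u = True.
In (NOT k OR NOT u OR NOT v) only NOT k is left, so k = False.
In (k OR p OR NOT u) only p is left, so p = True.
Check each clause:
  (v): v holds.
  (k OR p): p holds.
  (NOT k OR NOT u OR NOT v): NOT k holds.
  (NOT k OR p OR v): NOT k holds.
  (k OR p OR u): p holds.
  (u OR NOT v): u holds.
  (NOT k OR NOT p OR NOT v): NOT k holds.
  (k OR p OR NOT u): p holds.
All clauses satisfied.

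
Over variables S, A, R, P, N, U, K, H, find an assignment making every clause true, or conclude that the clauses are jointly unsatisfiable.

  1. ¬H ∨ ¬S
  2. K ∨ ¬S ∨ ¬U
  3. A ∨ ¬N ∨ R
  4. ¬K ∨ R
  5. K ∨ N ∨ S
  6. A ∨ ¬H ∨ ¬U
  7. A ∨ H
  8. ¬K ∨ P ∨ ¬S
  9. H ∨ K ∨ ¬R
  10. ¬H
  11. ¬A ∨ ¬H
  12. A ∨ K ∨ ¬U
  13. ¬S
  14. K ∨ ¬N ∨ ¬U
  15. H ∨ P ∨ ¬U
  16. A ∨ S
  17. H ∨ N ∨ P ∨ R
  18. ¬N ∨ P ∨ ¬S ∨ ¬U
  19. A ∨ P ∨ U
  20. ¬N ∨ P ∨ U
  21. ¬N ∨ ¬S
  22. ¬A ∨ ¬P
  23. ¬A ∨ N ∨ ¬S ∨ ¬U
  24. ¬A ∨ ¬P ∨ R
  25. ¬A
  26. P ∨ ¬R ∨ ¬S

Case A = True:
  Clause (¬A) is falsified — contradiction.
Case A = False:
  (A ∨ H) forces H = True.
  Clause (¬H) is falsified — contradiction.
Both cases fail, so the formula is unsatisfiable.

Unsatisfiable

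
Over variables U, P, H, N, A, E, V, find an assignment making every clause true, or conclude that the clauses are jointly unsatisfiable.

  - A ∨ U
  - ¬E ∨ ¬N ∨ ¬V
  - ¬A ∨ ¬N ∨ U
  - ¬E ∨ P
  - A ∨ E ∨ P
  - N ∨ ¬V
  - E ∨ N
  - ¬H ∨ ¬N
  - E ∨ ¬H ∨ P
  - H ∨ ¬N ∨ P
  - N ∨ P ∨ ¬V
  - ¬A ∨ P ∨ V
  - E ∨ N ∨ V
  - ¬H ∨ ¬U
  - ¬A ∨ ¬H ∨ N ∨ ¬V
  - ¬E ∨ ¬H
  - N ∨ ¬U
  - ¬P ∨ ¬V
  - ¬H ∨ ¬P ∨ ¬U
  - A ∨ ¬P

U: True, P: True, H: False, N: True, A: True, E: False, V: False

Set U = True.
  then (¬H ∨ ¬U) forces H = False.
  then (N ∨ ¬U) forces N = True.
  then (H ∨ ¬N ∨ P) forces P = True.
  then (¬P ∨ ¬V) forces V = False.
  then (A ∨ ¬P) forces A = True.
Set E = False.
All clauses satisfied.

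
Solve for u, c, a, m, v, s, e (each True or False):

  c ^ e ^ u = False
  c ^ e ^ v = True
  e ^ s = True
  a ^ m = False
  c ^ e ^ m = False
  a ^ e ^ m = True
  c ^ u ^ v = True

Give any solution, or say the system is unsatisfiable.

u = True, c = False, a = True, m = True, v = False, s = False, e = True

c ^ e ^ u = F ^ T ^ T = False ✓
c ^ e ^ v = F ^ T ^ F = True ✓
e ^ s = T ^ F = True ✓
a ^ m = T ^ T = False ✓
c ^ e ^ m = F ^ T ^ T = False ✓
a ^ e ^ m = T ^ T ^ T = True ✓
c ^ u ^ v = F ^ T ^ F = True ✓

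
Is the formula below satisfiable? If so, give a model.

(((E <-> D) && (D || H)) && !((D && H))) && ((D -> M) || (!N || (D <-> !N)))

D = False, E = False, M = True, N = False, H = True

  ((E <-> D) && (D || H)) && !((D && H)) = True
    (E <-> D) && (D || H) = True
      E <-> D = True
      D || H = True
    !((D && H)) = True
      D && H = False
  (D -> M) || (!N || (D <-> !N)) = True
    D -> M = True
    !N || (D <-> !N) = True
      !N = True
      D <-> !N = False
        !N = True
Both conjuncts True, so the formula holds.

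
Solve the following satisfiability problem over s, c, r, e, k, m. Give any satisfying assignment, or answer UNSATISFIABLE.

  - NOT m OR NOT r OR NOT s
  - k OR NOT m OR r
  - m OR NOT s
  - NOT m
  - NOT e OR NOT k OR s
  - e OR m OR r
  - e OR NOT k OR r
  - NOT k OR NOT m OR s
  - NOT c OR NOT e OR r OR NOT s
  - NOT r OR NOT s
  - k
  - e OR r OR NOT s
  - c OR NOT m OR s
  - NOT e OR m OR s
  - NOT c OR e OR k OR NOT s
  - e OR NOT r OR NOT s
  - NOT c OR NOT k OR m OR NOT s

s=F, c=T, r=T, e=F, k=T, m=F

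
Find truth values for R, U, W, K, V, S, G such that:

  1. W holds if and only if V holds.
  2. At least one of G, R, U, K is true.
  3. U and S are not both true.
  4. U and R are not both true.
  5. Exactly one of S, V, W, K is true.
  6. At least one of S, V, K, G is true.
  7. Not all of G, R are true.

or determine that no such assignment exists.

R=F; U=F; W=F; K=F; V=F; S=T; G=T

  (1) W=F, V=F — same ✓
  (2) {G, R, U, K}: 1 true — at least one ✓
  (3) U=F, S=T — not both ✓
  (4) U=F, R=F — not both ✓
  (5) {S, V, W, K}: 1 true — exactly one ✓
  (6) {S, V, K, G}: 2 true — at least one ✓
  (7) {G, R}: 1/2 true — not all ✓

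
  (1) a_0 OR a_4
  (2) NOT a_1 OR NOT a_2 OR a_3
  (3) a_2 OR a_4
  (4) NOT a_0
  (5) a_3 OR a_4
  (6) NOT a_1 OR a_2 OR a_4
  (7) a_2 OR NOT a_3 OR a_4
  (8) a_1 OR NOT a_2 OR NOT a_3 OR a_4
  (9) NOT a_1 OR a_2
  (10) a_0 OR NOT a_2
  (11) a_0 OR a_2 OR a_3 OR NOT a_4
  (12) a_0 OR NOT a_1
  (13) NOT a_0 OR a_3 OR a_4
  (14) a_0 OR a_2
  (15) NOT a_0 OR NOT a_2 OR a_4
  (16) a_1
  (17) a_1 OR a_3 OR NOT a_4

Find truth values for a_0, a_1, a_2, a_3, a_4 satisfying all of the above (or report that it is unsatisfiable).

No satisfying assignment exists.

Case a_1 = True:
  (NOT a_0) forces a_0 = False.
  Clause (a_0 OR NOT a_1) is falsified — contradiction.
Case a_1 = False:
  Clause (a_1) is falsified — contradiction.
Both cases fail, so the formula is unsatisfiable.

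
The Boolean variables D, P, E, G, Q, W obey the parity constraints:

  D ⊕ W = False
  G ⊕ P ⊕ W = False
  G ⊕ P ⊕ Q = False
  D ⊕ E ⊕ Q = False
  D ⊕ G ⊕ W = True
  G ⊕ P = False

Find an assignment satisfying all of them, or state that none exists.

D: False; P: True; E: False; G: True; Q: False; W: False

D ⊕ W = F ⊕ F = False ✓
G ⊕ P ⊕ W = T ⊕ T ⊕ F = False ✓
G ⊕ P ⊕ Q = T ⊕ T ⊕ F = False ✓
D ⊕ E ⊕ Q = F ⊕ F ⊕ F = False ✓
D ⊕ G ⊕ W = F ⊕ T ⊕ F = True ✓
G ⊕ P = T ⊕ T = False ✓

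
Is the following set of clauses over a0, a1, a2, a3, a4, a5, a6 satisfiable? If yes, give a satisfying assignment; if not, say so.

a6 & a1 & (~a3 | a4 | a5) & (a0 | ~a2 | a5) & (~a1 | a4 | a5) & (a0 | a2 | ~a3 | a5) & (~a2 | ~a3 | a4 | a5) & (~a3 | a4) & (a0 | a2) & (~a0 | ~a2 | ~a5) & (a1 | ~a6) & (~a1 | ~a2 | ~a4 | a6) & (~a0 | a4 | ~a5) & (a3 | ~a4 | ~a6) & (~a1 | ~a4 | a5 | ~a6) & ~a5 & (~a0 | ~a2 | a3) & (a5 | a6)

Case a1 = True:
  (a6) forces a6 = True.
  (~a5) forces a5 = False.
  (~a1 | a4 | a5) forces a4 = True.
  Clause (~a1 | ~a4 | a5 | ~a6) is falsified — contradiction.
Case a1 = False:
  Clause (a1) is falsified — contradiction.
Both cases fail, so the formula is unsatisfiable.

No satisfying assignment exists.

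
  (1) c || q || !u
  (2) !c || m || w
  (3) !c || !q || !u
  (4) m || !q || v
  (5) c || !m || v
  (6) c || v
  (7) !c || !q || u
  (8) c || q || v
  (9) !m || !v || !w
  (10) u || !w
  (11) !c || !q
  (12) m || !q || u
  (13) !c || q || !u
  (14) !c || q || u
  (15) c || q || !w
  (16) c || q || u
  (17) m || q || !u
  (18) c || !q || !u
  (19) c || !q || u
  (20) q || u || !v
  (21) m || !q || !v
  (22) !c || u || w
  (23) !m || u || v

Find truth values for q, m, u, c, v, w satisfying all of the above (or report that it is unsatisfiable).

No satisfying assignment exists.

Case q = True:
  (!c || !q) forces c = False.
  (c || v) forces v = True.
  (c || !q || !u) forces u = False.
  Clause (c || !q || u) is falsified — contradiction.
Case q = False:
  If c = True:
    (!c || q || !u) forces u = False.
    clause (!c || q || u) is falsified.
  If c = False:
    (c || q || !u) forces u = False.
    clause (c || q || u) is falsified.
  Every sub-case reaches a contradiction.
Both cases fail, so the formula is unsatisfiable.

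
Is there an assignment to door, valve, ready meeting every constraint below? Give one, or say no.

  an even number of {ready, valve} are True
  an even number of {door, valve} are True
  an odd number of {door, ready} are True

Adding constraints 1, 2, 3 mod 2: every variable appears an even number of times on the left, so the left side is 0.
But the right sides sum to 1 (mod 2). 0 ≠ 1 — the system is inconsistent.

No satisfying assignment exists.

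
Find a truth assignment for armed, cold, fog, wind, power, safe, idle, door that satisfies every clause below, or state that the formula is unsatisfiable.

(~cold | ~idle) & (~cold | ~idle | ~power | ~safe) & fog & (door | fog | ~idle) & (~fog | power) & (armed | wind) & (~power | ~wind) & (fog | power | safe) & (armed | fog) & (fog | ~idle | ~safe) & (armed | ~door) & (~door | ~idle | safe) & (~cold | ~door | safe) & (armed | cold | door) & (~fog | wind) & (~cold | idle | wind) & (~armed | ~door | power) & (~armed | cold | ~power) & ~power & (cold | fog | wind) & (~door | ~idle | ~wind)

Unsatisfiable

Case fog = True:
  (~fog | power) forces power = True.
  Clause (~power) is falsified — contradiction.
Case fog = False:
  Clause (fog) is falsified — contradiction.
Both cases fail, so the formula is unsatisfiable.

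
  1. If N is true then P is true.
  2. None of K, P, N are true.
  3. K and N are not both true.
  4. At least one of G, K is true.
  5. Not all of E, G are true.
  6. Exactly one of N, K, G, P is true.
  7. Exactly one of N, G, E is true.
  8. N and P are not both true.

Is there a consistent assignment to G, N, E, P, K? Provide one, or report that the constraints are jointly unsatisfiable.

G = True, N = False, E = False, P = False, K = False

  (1) N=F ⇒ P: vacuous ✓
  (2) {K, P, N}: 0 true — none ✓
  (3) K=F, N=F — not both ✓
  (4) {G, K}: 1 true — at least one ✓
  (5) {E, G}: 1/2 true — not all ✓
  (6) {N, K, G, P}: 1 true — exactly one ✓
  (7) {N, G, E}: 1 true — exactly one ✓
  (8) N=F, P=F — not both ✓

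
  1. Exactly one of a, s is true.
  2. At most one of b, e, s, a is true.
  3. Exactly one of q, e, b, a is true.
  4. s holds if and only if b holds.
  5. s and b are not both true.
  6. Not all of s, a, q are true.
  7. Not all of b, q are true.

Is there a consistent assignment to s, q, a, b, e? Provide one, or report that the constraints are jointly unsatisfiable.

s=F, q=F, a=T, b=F, e=F

  (1) {a, s}: 1 true — exactly one ✓
  (2) {b, e, s, a}: 1 true — at most one ✓
  (3) {q, e, b, a}: 1 true — exactly one ✓
  (4) s=F, b=F — same ✓
  (5) s=F, b=F — not both ✓
  (6) {s, a, q}: 1/3 true — not all ✓
  (7) {b, q}: 0/2 true — not all ✓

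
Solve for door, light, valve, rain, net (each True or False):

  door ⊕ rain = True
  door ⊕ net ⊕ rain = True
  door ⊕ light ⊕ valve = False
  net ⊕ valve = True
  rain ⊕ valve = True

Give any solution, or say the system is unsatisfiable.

door=T; light=F; valve=T; rain=F; net=F

door ⊕ rain = T ⊕ F = True ✓
door ⊕ net ⊕ rain = T ⊕ F ⊕ F = True ✓
door ⊕ light ⊕ valve = T ⊕ F ⊕ T = False ✓
net ⊕ valve = F ⊕ T = True ✓
rain ⊕ valve = F ⊕ T = True ✓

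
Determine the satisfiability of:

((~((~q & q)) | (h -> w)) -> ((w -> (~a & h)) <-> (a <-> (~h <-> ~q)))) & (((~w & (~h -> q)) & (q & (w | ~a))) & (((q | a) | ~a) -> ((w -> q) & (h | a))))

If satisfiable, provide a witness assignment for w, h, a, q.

Case q = True: the formula simplifies to ((w -> (~a & h)) <-> (a <-> h)) & ((~w & (w | ~a)) & (h | a)).
  w = True: the conjunct ~w is False.
  w = False: simplifies to (a <-> h) & (~a & (h | a)).
    a = True: the conjunct ~a is False.
    a = False: simplifies to ~h & h.
      h = True: the conjunct ~h is False.
      h = False: the conjunct h is False.
Case q = False: the conjunct q is False.
Both cases fail — unsatisfiable.

Unsatisfiable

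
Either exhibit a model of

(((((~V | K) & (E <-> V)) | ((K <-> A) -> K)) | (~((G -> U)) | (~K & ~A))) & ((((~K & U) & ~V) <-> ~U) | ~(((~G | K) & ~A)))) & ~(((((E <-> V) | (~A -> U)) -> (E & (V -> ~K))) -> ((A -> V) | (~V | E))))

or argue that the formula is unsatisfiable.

The conjunct ~(((((E <-> V) | (~A -> U)) -> (E & (V -> ~K))) -> ((A -> V) | (~V | E)))) is unsatisfiable on its own:
  V = True: this becomes ~((((E | (~A -> U)) -> (E & ~K)) -> True)) = False.
  V = False: this becomes ~((((~E | (~A -> U)) -> E) -> True)) = False.
So the whole conjunction is unsatisfiable.

No satisfying assignment exists.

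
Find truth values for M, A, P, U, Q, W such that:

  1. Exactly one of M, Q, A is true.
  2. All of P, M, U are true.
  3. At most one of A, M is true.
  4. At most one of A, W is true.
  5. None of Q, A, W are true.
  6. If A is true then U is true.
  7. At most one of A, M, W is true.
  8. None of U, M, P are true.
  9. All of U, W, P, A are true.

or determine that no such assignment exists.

Case M = True:
  Constraint (8) is violated (M=T) — contradiction.
Case M = False:
  Constraint (2) is violated (M=F) — contradiction.
Both cases fail — unsatisfiable.

Unsatisfiable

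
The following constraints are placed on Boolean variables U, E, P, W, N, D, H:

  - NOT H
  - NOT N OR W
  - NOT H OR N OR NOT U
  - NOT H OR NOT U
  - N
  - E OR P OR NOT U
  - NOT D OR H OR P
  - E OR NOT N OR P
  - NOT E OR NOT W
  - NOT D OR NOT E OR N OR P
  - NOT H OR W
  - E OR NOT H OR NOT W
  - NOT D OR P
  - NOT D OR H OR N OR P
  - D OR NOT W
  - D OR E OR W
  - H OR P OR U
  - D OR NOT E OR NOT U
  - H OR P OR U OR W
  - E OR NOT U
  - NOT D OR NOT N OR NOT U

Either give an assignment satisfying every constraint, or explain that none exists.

U=F, E=F, P=T, W=T, N=T, D=T, H=F

Unit clause (NOT H) forces H = False.
Unit clause (N) forces N = True.
In (NOT N OR W) only W is left, so W = True.
In (NOT E OR NOT W) only NOT E is left, so E = False.
In (D OR NOT W) only D is left, so D = True.
In (E OR NOT U) only NOT U is left, so U = False.
In (NOT D OR H OR P) only P is left, so P = True.
All clauses satisfied.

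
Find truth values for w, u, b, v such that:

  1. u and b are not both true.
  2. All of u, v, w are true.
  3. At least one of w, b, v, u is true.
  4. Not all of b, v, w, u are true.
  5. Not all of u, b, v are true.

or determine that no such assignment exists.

w = True; u = True; b = False; v = True

  (1) u=T, b=F — not both ✓
  (2) {u, v, w}: all 3 true ✓
  (3) {w, b, v, u}: 3 true — at least one ✓
  (4) {b, v, w, u}: 3/4 true — not all ✓
  (5) {u, b, v}: 2/3 true — not all ✓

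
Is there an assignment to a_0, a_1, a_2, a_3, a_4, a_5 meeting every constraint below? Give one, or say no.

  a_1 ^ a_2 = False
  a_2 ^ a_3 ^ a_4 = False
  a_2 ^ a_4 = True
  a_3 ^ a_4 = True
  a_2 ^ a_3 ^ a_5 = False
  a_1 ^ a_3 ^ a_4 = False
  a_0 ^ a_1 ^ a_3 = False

a_0 = False, a_1 = True, a_2 = True, a_3 = True, a_4 = False, a_5 = False

a_1 ^ a_2 = T ^ T = False ✓
a_2 ^ a_3 ^ a_4 = T ^ T ^ F = False ✓
a_2 ^ a_4 = T ^ F = True ✓
a_3 ^ a_4 = T ^ F = True ✓
a_2 ^ a_3 ^ a_5 = T ^ T ^ F = False ✓
a_1 ^ a_3 ^ a_4 = T ^ T ^ F = False ✓
a_0 ^ a_1 ^ a_3 = F ^ T ^ T = False ✓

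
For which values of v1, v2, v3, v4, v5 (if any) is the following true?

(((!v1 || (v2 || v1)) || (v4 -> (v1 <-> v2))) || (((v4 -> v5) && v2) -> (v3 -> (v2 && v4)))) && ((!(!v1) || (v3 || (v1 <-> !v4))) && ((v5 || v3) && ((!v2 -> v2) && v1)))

v1=T, v2=T, v3=T, v4=F, v5=F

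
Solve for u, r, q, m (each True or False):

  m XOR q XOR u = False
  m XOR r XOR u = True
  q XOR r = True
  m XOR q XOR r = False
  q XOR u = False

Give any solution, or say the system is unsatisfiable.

Adding constraints 2, 4, 5 mod 2: every variable appears an even number of times on the left, so the left side is 0.
But the right sides sum to 1 (mod 2). 0 ≠ 1 — the system is inconsistent.

No satisfying assignment exists.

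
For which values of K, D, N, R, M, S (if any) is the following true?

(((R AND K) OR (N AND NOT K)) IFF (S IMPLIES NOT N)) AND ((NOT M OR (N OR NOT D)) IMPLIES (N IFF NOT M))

K: False; D: False; N: True; R: False; M: False; S: False

  ((R AND K) OR (N AND NOT K)) IFF (S IMPLIES NOT N) = True
    (R AND K) OR (N AND NOT K) = True
      R AND K = False
      N AND NOT K = True
        NOT K = True
    S IMPLIES NOT N = True
      NOT N = False
  (NOT M OR (N OR NOT D)) IMPLIES (N IFF NOT M) = True
    NOT M OR (N OR NOT D) = True
      NOT M = True
      N OR NOT D = True
        NOT D = True
    N IFF NOT M = True
      NOT M = True
Both conjuncts True, so the formula holds.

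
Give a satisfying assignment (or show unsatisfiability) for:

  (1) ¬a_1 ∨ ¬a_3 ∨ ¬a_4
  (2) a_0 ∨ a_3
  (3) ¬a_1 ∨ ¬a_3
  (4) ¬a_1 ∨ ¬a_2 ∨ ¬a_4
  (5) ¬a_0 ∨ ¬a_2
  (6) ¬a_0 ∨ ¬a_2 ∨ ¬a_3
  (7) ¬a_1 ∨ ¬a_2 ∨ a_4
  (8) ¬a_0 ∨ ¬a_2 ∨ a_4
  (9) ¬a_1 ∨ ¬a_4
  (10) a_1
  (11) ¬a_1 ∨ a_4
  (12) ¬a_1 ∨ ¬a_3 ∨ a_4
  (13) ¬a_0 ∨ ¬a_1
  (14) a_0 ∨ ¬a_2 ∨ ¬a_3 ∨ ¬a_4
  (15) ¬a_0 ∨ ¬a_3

Case a_1 = True:
  (¬a_1 ∨ ¬a_3) forces a_3 = False.
  (a_0 ∨ a_3) forces a_0 = True.
  Clause (¬a_0 ∨ ¬a_1) is falsified — contradiction.
Case a_1 = False:
  Clause (a_1) is falsified — contradiction.
Both cases fail, so the formula is unsatisfiable.

The formula is unsatisfiable.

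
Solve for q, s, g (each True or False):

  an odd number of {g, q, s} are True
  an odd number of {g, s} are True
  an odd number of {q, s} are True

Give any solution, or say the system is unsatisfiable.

q = False, s = True, g = False

{g, q, s}: 1 true → odd ✓
{g, s}: 1 true → odd ✓
{q, s}: 1 true → odd ✓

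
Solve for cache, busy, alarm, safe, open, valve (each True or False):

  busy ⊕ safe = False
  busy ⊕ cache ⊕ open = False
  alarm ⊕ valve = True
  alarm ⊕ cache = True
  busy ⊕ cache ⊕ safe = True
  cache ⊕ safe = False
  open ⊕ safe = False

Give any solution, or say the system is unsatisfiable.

Adding constraints 2, 5, 7 mod 2: every variable appears an even number of times on the left, so the left side is 0.
But the right sides sum to 1 (mod 2). 0 ≠ 1 — the system is inconsistent.

UNSATISFIABLE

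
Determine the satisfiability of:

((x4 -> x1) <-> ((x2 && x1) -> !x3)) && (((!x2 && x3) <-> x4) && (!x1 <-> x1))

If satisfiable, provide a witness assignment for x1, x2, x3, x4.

The formula is unsatisfiable.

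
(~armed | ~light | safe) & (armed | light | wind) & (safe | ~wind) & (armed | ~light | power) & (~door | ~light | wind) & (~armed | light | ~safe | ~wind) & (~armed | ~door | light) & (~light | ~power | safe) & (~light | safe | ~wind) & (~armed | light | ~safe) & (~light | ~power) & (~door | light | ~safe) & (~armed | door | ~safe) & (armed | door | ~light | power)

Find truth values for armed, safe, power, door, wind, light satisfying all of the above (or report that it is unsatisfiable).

armed: False, safe: True, power: False, door: False, wind: True, light: False

Set armed = False.
Try safe = False:
  (safe | ~wind) forces wind = False.
  (armed | light | wind) forces light = True.
  (armed | ~light | power) forces power = True.
  clause (~light | ~power | safe) is falsified — backtrack.
So safe = True.
Set power = False.
  then (armed | ~light | power) forces light = False.
  then (~door | light | ~safe) forces door = False.
  then (armed | light | wind) forces wind = True.
All clauses satisfied.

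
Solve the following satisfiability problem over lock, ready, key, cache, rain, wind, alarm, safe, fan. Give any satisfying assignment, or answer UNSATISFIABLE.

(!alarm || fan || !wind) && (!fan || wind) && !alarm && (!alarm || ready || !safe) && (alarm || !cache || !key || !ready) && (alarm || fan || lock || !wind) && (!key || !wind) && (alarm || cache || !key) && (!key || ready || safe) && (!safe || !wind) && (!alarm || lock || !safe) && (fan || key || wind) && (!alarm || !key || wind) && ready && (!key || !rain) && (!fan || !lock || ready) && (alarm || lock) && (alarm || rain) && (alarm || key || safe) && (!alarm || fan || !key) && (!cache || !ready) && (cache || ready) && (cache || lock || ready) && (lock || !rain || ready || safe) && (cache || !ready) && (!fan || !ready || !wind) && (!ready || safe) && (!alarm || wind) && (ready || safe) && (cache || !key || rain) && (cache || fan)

Case cache = True:
  (!alarm) forces alarm = False.
  (ready) forces ready = True.
  Clause (!cache || !ready) is falsified — contradiction.
Case cache = False:
  (!alarm) forces alarm = False.
  (alarm || cache || !key) forces key = False.
  (ready) forces ready = True.
  Clause (cache || !ready) is falsified — contradiction.
Both cases fail, so the formula is unsatisfiable.

Unsatisfiable — no assignment works.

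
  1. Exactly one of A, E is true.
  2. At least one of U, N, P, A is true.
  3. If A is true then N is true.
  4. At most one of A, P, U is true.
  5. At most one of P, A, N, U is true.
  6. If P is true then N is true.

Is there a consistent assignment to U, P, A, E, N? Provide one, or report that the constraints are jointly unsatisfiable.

U: False; P: False; A: False; E: True; N: True

  (1) {A, E}: 1 true — exactly one ✓
  (2) {U, N, P, A}: 1 true — at least one ✓
  (3) A=F ⇒ N: vacuous ✓
  (4) {A, P, U}: 0 true — at most one ✓
  (5) {P, A, N, U}: 1 true — at most one ✓
  (6) P=F ⇒ N: vacuous ✓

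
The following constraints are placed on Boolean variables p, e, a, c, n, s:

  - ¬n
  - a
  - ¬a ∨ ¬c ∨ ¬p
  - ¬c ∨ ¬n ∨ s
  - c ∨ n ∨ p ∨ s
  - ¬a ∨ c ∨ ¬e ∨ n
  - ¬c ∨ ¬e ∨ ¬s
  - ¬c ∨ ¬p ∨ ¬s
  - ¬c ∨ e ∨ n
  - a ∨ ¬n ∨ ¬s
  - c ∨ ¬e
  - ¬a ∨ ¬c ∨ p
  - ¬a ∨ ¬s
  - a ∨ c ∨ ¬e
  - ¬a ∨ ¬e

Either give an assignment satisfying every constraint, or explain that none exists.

p: True, e: False, a: True, c: False, n: False, s: False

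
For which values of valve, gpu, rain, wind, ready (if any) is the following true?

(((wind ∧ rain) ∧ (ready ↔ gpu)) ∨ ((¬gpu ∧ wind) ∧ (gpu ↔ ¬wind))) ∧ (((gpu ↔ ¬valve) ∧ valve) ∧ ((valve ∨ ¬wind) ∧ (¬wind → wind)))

valve = True; gpu = False; rain = False; wind = True; ready = False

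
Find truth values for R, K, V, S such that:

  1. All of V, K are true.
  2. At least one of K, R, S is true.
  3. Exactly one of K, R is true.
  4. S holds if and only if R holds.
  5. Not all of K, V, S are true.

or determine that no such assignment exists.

R = False, K = True, V = True, S = False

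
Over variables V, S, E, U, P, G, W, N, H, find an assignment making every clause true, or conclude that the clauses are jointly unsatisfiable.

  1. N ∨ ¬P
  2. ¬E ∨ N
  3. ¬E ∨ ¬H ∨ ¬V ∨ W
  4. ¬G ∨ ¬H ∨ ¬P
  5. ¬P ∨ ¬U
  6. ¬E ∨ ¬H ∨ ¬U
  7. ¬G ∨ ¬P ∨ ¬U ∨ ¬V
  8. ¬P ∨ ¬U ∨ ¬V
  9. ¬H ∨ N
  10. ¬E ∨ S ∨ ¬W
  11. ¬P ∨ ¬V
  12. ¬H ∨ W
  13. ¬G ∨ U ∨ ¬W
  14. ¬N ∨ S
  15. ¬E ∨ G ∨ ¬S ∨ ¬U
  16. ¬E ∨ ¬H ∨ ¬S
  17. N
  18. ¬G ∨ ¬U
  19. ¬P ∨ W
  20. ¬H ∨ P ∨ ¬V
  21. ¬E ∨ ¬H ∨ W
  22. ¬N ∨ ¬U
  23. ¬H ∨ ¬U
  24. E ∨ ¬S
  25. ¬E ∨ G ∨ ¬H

V = False; S = True; E = True; U = False; P = False; G = True; W = False; N = True; H = False

Unit clause (N) forces N = True.
In (¬N ∨ ¬U) only ¬U is left, so U = False.
In (¬N ∨ S) only S is left, so S = True.
In (E ∨ ¬S) only E is left, so E = True.
In (¬E ∨ ¬H ∨ ¬S) only ¬H is left, so H = False.
Set V = False.
Set P = False.
Set G = True.
  then (¬G ∨ U ∨ ¬W) forces W = False.
All clauses satisfied.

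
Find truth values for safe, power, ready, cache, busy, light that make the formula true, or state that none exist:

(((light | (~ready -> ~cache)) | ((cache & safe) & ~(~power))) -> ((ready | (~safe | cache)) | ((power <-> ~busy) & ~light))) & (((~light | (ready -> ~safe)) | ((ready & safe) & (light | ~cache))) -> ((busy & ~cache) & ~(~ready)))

safe = False; power = False; ready = True; cache = False; busy = True; light = False

  ((light | (~ready -> ~cache)) | ((cache & safe) & ~(~power))) -> ((ready | (~safe | cache)) | ((power <-> ~busy) & ~light)) = True
    (light | (~ready -> ~cache)) | ((cache & safe) & ~(~power)) = True
      light | (~ready -> ~cache) = True
        ~ready -> ~cache = True
          ~ready = False
          ~cache = True
      (cache & safe) & ~(~power) = False
        cache & safe = False
        ~(~power) = False
          ~power = True
    (ready | (~safe | cache)) | ((power <-> ~busy) & ~light) = True
      ready | (~safe | cache) = True
        ~safe | cache = True
          ~safe = True
      (power <-> ~busy) & ~light = True
        power <-> ~busy = True
          ~busy = False
        ~light = True
  ((~light | (ready -> ~safe)) | ((ready & safe) & (light | ~cache))) -> ((busy & ~cache) & ~(~ready)) = True
    (~light | (ready -> ~safe)) | ((ready & safe) & (light | ~cache)) = True
      ~light | (ready -> ~safe) = True
        ~light = True
        ready -> ~safe = True
          ~safe = True
      (ready & safe) & (light | ~cache) = False
        ready & safe = False
        light | ~cache = True
          ~cache = True
    (busy & ~cache) & ~(~ready) = True
      busy & ~cache = True
        ~cache = True
      ~(~ready) = True
        ~ready = False
Both conjuncts True, so the formula holds.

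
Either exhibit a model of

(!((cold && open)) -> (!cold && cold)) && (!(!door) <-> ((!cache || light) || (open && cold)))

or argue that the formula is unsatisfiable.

door=T; open=T; light=T; cache=F; cold=T

  !((cold && open)) -> (!cold && cold) = True
    !((cold && open)) = False
      cold && open = True
    !cold && cold = False
      !cold = False
  !(!door) <-> ((!cache || light) || (open && cold)) = True
    !(!door) = True
      !door = False
    (!cache || light) || (open && cold) = True
      !cache || light = True
        !cache = True
      open && cold = True
Both conjuncts True, so the formula holds.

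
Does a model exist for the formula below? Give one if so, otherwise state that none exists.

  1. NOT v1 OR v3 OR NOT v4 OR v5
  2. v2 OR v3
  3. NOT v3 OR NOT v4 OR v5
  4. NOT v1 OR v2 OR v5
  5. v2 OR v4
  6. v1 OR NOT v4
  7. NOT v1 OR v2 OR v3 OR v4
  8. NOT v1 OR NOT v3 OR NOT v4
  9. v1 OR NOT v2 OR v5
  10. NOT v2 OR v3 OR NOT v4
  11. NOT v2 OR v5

v1 = False, v2 = True, v3 = True, v4 = False, v5 = True

Set v1 = False.
  then (v1 OR NOT v4) forces v4 = False.
  then (v2 OR v4) forces v2 = True.
  then (v1 OR NOT v2 OR v5) forces v5 = True.
Set v3 = True.
All clauses satisfied.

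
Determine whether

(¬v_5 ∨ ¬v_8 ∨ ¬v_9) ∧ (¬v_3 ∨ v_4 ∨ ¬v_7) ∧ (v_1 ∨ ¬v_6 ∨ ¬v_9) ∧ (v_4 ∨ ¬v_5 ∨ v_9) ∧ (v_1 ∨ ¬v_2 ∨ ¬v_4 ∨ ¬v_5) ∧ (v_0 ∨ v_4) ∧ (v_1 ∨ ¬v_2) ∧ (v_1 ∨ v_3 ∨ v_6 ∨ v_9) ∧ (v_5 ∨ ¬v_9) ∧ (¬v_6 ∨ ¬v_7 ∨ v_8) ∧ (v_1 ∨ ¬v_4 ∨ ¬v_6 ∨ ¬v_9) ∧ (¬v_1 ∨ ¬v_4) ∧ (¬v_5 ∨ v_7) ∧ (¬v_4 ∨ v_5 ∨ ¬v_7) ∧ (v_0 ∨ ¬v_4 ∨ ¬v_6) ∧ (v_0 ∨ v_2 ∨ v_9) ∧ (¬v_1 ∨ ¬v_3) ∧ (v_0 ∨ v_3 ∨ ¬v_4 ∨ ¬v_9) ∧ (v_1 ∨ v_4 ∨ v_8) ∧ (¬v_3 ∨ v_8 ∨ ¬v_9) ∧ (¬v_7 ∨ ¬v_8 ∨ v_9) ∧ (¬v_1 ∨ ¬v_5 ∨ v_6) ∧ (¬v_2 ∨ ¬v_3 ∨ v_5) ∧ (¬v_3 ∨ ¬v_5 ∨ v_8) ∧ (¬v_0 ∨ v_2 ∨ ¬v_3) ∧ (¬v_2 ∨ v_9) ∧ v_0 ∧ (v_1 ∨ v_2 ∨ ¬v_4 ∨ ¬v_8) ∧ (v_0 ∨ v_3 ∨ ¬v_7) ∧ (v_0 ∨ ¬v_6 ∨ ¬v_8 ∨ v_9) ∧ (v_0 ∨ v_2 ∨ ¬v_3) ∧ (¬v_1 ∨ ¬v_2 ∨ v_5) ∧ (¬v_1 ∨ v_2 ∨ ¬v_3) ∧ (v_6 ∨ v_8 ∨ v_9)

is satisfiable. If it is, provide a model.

Unit clause (v_0) forces v_0 = True.
Set v_1 = True.
  then (¬v_1 ∨ ¬v_4) forces v_4 = False.
  then (¬v_1 ∨ ¬v_3) forces v_3 = False.
Set v_2 = False.
Try v_5 = True:
  (v_4 ∨ ¬v_5 ∨ v_9) forces v_9 = True.
  (¬v_5 ∨ ¬v_8 ∨ ¬v_9) forces v_8 = False.
  (¬v_5 ∨ v_7) forces v_7 = True.
  (¬v_6 ∨ ¬v_7 ∨ v_8) forces v_6 = False.
  clause (¬v_1 ∨ ¬v_5 ∨ v_6) is falsified — backtrack.
So v_5 = False.
  then (v_5 ∨ ¬v_9) forces v_9 = False.
Set v_6 = True.
Set v_7 = False.
Set v_8 = False.
All clauses satisfied.

v_0 = True, v_1 = True, v_2 = False, v_3 = False, v_4 = False, v_5 = False, v_6 = True, v_7 = False, v_8 = False, v_9 = False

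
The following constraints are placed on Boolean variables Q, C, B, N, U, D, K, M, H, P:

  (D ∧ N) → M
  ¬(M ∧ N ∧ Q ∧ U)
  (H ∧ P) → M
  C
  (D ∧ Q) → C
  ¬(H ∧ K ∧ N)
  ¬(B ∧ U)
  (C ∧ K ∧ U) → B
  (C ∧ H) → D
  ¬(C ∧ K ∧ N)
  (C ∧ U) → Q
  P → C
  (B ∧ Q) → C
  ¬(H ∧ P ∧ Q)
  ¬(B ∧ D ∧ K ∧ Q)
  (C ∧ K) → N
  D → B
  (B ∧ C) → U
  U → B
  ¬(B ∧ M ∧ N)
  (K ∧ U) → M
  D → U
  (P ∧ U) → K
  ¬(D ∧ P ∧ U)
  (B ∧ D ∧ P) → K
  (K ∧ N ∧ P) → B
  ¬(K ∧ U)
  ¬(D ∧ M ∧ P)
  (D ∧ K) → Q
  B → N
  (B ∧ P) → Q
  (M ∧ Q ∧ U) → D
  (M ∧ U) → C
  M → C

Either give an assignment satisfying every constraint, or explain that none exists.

Unit clause (C) forces C = True.
Set Q = False.
  then (¬C ∨ Q ∨ ¬U) forces U = False.
  then (¬B ∨ ¬C ∨ U) forces B = False.
  then (¬D ∨ U) forces D = False.
  then (¬C ∨ D ∨ ¬H) forces H = False.
Set N = False.
  then (¬C ∨ ¬K ∨ N) forces K = False.
Set M = True.
Set P = True.
All clauses satisfied.

Q = False, C = True, B = False, N = False, U = False, D = False, K = False, M = True, H = False, P = True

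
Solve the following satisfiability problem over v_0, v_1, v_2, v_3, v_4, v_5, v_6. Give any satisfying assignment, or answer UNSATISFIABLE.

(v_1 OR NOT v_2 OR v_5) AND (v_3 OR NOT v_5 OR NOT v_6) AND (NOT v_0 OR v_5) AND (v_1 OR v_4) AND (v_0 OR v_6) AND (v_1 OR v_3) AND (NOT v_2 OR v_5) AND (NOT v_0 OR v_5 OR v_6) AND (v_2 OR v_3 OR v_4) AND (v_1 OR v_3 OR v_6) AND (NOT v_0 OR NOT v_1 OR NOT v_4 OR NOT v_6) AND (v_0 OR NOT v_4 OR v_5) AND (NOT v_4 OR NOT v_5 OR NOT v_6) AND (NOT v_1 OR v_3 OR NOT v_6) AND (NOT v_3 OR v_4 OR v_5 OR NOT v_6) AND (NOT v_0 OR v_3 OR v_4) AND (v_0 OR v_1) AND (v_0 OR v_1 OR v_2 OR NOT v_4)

Set v_0 = False.
  then (v_0 OR v_6) forces v_6 = True.
  then (v_0 OR v_1) forces v_1 = True.
  then (NOT v_1 OR v_3 OR NOT v_6) forces v_3 = True.
Set v_2 = False.
Try v_4 = True:
  (v_0 OR NOT v_4 OR v_5) forces v_5 = True.
  clause (NOT v_4 OR NOT v_5 OR NOT v_6) is falsified — backtrack.
So v_4 = False.
  then (NOT v_3 OR v_4 OR v_5 OR NOT v_6) forces v_5 = True.
All clauses satisfied.

v_0=F; v_1=T; v_2=F; v_3=T; v_4=F; v_5=T; v_6=T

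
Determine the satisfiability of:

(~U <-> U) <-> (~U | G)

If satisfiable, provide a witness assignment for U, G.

U = True, G = False

  (~U <-> U) <-> (~U | G) = True
    ~U <-> U = False
      ~U = False
    ~U | G = False
      ~U = False
The formula evaluates to True.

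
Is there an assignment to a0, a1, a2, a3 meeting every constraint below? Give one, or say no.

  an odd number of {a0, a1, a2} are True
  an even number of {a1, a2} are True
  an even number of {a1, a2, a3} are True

a0=T, a1=F, a2=F, a3=F

{a0, a1, a2}: 1 true → odd ✓
{a1, a2}: 0 true → even ✓
{a1, a2, a3}: 0 true → even ✓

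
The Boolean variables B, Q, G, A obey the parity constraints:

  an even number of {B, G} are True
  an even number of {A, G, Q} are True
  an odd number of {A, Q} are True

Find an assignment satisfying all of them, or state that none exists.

B: True, Q: True, G: True, A: False

{B, G}: 2 true → even ✓
{A, G, Q}: 2 true → even ✓
{A, Q}: 1 true → odd ✓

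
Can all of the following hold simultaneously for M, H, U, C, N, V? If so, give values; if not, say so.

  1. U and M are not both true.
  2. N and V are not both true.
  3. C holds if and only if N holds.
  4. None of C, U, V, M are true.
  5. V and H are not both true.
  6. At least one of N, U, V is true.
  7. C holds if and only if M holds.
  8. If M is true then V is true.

Case U = True:
  Constraint (4) is violated (U=T) — contradiction.
Case U = False:
  (4) forces C = False.
  (3) with C=F forces N = False.
  (4) forces V = False.
  Constraint (6) is violated (N=F, U=F, V=F) — contradiction.
Both cases fail — unsatisfiable.

UNSATISFIABLE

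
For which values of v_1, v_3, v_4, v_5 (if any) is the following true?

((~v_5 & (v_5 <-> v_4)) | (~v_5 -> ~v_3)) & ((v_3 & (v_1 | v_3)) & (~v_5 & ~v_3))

Case v_3 = True: the conjunct ~v_3 is False.
Case v_3 = False: the conjunct v_3 is False.
Both cases fail — unsatisfiable.

UNSATISFIABLE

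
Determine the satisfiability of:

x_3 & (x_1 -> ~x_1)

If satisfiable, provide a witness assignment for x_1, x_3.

x_1: False; x_3: True

  x_1 -> ~x_1 = True
    ~x_1 = True
Both conjuncts True, so the formula holds.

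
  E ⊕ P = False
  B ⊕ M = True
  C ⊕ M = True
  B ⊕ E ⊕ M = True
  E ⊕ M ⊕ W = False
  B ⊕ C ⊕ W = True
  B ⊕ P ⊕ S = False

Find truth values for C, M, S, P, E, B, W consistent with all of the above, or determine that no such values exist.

C: False; M: True; S: False; P: False; E: False; B: False; W: True

E ⊕ P = F ⊕ F = False ✓
B ⊕ M = F ⊕ T = True ✓
C ⊕ M = F ⊕ T = True ✓
B ⊕ E ⊕ M = F ⊕ F ⊕ T = True ✓
E ⊕ M ⊕ W = F ⊕ T ⊕ T = False ✓
B ⊕ C ⊕ W = F ⊕ F ⊕ T = True ✓
B ⊕ P ⊕ S = F ⊕ F ⊕ F = False ✓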